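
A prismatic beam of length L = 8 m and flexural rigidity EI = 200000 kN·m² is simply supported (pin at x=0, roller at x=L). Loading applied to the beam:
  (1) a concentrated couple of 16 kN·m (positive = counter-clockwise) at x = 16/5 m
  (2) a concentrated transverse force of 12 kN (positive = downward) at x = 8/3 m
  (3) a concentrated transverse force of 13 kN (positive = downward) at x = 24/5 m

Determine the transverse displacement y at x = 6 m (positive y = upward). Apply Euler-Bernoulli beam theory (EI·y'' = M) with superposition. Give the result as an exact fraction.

y(6) = -124111/168750000 m

Load 1 — applied couple M₀=16 kN·m at a=16/5 m (b=L-a=24/5):
  y_1 = (M₀x³/(6L)-M₀(x-a)²/2+C₁x)/EI  [x>a] with C₁=M₀(3b²-L²)/(6L)=128/75 = (16·6³/(6·8)-16·(6-(16/5))²/2+(128/75)·6)/200000 = 61/625000 m
Load 2 — point force P=12 kN at a=8/3 m (b=L-a=16/3):
  y_2 = -Pa(L-x)(2Lx-a²-x²)/(6LEI)  [x>a] = -12·(8/3)·(8-6)·(2·8·6-(8/3)²-6²)/(6·8·200000) = -119/337500 m
Load 3 — point force P=13 kN at a=24/5 m (b=L-a=16/5):
  y_3 = -Pa(L-x)(2Lx-a²-x²)/(6LEI)  [x>a] = -13·(24/5)·(8-6)·(2·8·6-(24/5)²-6²)/(6·8·200000) = -3003/6250000 m
Superposition: y = Σ y_i = -124111/168750000 m ≈ -0.000735 m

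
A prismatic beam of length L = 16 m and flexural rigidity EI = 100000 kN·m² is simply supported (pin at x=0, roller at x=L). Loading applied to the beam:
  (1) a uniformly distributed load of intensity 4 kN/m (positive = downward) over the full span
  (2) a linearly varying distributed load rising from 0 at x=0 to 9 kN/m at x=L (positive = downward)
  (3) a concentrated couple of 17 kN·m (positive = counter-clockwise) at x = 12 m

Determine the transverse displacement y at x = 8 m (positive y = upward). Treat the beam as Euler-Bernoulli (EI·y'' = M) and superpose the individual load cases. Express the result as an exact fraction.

Load 1 — uniform load w=4 kN/m over full span:
  y_1 = -wx(L³-2Lx²+x³)/(24EI) = -4·8·(16³-2·16·8²+8³)/(24·100000) = -64/1875 m
Load 2 — triangular load w₀=9 kN/m (0→w₀ over full span):
  y_2 = -w₀x(7L⁴-10L²x²+3x⁴)/(360LEI) = -9·8·(7·16⁴-10·16²·8²+3·8⁴)/(360·16·100000) = -24/625 m
Load 3 — applied couple M₀=17 kN·m at a=12 m (b=L-a=4):
  y_3 = (M₀x³/(6L)+C₁x)/EI  [x≤a] with C₁=M₀(3b²-L²)/(6L)=-221/6 = (17·8³/(6·16)+(-221/6)·8)/100000 = -51/25000 m
Superposition: y = Σ y_i = -5593/75000 m ≈ -0.074573 m

y(8) = -5593/75000 m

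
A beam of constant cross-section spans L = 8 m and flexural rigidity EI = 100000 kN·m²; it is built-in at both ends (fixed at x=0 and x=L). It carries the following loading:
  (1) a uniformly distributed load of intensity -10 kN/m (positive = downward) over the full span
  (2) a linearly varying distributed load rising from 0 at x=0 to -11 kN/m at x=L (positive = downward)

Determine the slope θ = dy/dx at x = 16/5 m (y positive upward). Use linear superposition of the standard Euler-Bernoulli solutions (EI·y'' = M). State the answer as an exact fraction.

θ(16/5) = 664/1953125 rad

Load 1 — uniform load w=-10 kN/m over full span:
  θ_1 = -wx(L-x)(L-2x)/(12EI) = -(-10)·(16/5)·(8-(16/5))·(8-2·(16/5))/(12·100000) = 16/78125 rad
Load 2 — triangular load w₀=-11 kN/m (0→w₀ over full span):
  θ_2 = -w₀(2x(L-x)(L-2x)(x+2L)+x²(L-x)²)/(120LEI) = -(-11)·(2·(16/5)·(8-(16/5))·(8-2·(16/5))·((16/5)+2·8)+(16/5)²·(8-(16/5))²)/(120·8·100000) = 264/1953125 rad
Superposition: θ = Σ θ_i = 664/1953125 rad ≈ 0.000340 rad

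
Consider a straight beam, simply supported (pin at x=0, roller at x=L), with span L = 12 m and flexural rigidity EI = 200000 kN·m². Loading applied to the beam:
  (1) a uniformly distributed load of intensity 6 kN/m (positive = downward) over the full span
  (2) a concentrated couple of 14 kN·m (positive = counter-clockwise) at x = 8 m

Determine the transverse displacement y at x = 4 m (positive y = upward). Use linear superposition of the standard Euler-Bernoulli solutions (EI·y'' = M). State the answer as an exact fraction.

Load 1 — uniform load w=6 kN/m over full span:
  y_1 = -wx(L³-2Lx²+x³)/(24EI) = -6·4·(12³-2·12·4²+4³)/(24·200000) = -22/3125 m
Load 2 — applied couple M₀=14 kN·m at a=8 m (b=L-a=4):
  y_2 = (M₀x³/(6L)+C₁x)/EI  [x≤a] with C₁=M₀(3b²-L²)/(6L)=-56/3 = (14·4³/(6·12)+(-56/3)·4)/200000 = -7/22500 m
Superposition: y = Σ y_i = -827/112500 m ≈ -0.007351 m

y(4) = -827/112500 m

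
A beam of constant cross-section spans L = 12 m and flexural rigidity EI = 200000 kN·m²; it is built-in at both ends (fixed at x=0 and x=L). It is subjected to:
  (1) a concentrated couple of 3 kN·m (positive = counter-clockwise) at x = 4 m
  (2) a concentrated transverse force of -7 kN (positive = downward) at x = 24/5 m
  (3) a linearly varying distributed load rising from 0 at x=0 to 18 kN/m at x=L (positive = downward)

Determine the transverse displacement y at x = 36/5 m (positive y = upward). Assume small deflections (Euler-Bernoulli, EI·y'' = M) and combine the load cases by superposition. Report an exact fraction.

Load 1 — applied couple M₀=3 kN·m at a=4 m (b=L-a=8):
  y_1 = (R_Ax³/6 - M_Ax²/2 - M₀(x-a)²/2)/EI  [x>a] with R_A=1/3, M_A=0 = ((1/3)·(36/5)³/6 - 0·(36/5)²/2 - 3·((36/5)-4)²/2)/200000 = 21/781250 m
Load 2 — point force P=-7 kN at a=24/5 m (b=L-a=36/5):
  y_2 = -Pa²(L-x)²(3bL-(3b+a)(L-x))/(6L³EI)  [x>a] = -(-7)·(24/5)²·(12-(36/5))²·(3·(36/5)·12-(3·(36/5)+(24/5))·(12-(36/5)))/(6·12³·200000) = 11592/48828125 m
Load 3 — triangular load w₀=18 kN/m (0→w₀ over full span):
  y_3 = -w₀x²(L-x)²(x+2L)/(120LEI) = -18·(36/5)²·(12-(36/5))²·((36/5)+2·12)/(120·12·200000) = -113724/48828125 m
Superposition: y = Σ y_i = -201639/97656250 m ≈ -0.002065 m

y(36/5) = -201639/97656250 m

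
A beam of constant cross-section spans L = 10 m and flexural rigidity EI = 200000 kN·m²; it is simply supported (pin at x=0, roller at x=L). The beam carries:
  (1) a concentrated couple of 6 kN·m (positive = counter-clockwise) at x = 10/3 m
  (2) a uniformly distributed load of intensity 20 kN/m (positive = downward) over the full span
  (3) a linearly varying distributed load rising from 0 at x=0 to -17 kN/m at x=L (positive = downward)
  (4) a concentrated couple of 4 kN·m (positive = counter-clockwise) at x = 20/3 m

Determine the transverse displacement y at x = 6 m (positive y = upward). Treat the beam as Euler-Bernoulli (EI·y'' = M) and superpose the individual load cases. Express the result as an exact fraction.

y(6) = -13111/1875000 m

Load 1 — applied couple M₀=6 kN·m at a=10/3 m (b=L-a=20/3):
  y_1 = (M₀x³/(6L)-M₀(x-a)²/2+C₁x)/EI  [x>a] with C₁=M₀(3b²-L²)/(6L)=10/3 = (6·6³/(6·10)-6·(6-(10/3))²/2+(10/3)·6)/200000 = 19/187500 m
Load 2 — uniform load w=20 kN/m over full span:
  y_2 = -wx(L³-2Lx²+x³)/(24EI) = -20·6·(10³-2·10·6²+6³)/(24·200000) = -31/2500 m
Load 3 — triangular load w₀=-17 kN/m (0→w₀ over full span):
  y_3 = -w₀x(7L⁴-10L²x²+3x⁴)/(360LEI) = -(-17)·6·(7·10⁴-10·10²·6²+3·6⁴)/(360·10·200000) = 1258/234375 m
Load 4 — applied couple M₀=4 kN·m at a=20/3 m (b=L-a=10/3):
  y_4 = (M₀x³/(6L)+C₁x)/EI  [x≤a] with C₁=M₀(3b²-L²)/(6L)=-40/9 = (4·6³/(6·10)+(-40/9)·6)/200000 = -23/375000 m
Superposition: y = Σ y_i = -13111/1875000 m ≈ -0.006993 m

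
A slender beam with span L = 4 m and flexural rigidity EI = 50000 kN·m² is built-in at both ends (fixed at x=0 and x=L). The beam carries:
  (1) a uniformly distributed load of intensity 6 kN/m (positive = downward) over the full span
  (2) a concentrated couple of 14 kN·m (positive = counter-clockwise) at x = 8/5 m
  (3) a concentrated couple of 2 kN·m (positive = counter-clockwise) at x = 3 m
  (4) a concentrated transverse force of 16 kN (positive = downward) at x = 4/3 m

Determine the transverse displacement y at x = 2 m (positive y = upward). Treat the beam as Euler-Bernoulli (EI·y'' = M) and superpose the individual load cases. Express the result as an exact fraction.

y(2) = -25153/202500000 m

Load 1 — uniform load w=6 kN/m over full span:
  y_1 = -wx²(L-x)²/(24EI) = -6·2²·(4-2)²/(24·50000) = -1/12500 m
Load 2 — applied couple M₀=14 kN·m at a=8/5 m (b=L-a=12/5):
  y_2 = (R_Ax³/6 - M_Ax²/2 - M₀(x-a)²/2)/EI  [x>a] with R_A=126/25, M_A=42/25 = ((126/25)·2³/6 - (42/25)·2²/2 - 14·(2-(8/5))²/2)/50000 = 7/156250 m
Load 3 — applied couple M₀=2 kN·m at a=3 m (b=L-a=1):
  y_3 = (R_Ax³/6 - M_Ax²/2)/EI  [x≤a] with R_A=9/16, M_A=5/8 = ((9/16)·2³/6 - (5/8)·2²/2)/50000 = -1/100000 m
Load 4 — point force P=16 kN at a=4/3 m (b=L-a=8/3):
  y_4 = -Pa²(L-x)²(3bL-(3b+a)(L-x))/(6L³EI)  [x>a] = -16·(4/3)²·(4-2)²·(3·(8/3)·4-(3·(8/3)+(4/3))·(4-2))/(6·4³·50000) = -4/50625 m
Superposition: y = Σ y_i = -25153/202500000 m ≈ -0.000124 m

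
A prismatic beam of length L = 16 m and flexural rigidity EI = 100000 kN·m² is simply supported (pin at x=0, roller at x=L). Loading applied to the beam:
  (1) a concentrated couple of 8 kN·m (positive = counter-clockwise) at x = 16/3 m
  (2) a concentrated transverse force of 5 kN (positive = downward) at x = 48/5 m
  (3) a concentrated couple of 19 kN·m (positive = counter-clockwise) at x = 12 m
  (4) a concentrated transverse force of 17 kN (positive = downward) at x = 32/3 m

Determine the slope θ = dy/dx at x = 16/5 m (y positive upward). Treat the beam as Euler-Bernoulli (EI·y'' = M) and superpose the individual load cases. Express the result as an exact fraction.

θ(16/5) = -1104661/405000000 rad

Load 1 — applied couple M₀=8 kN·m at a=16/3 m (b=L-a=32/3):
  θ_1 = (M₀x²/(2L)+C₁)/EI  [x≤a] with C₁=M₀(3b²-L²)/(6L)=64/9 = (8·(16/5)²/(2·16)+(64/9))/100000 = 68/703125 rad
Load 2 — point force P=5 kN at a=48/5 m (b=L-a=32/5):
  θ_2 = -Pb(L²-b²-3x²)/(6LEI)  [x≤a] = -5·(32/5)·(16²-(32/5)²-3·(16/5)²)/(6·16·100000) = -48/78125 rad
Load 3 — applied couple M₀=19 kN·m at a=12 m (b=L-a=4):
  θ_3 = (M₀x²/(2L)+C₁)/EI  [x≤a] with C₁=M₀(3b²-L²)/(6L)=-247/6 = (19·(16/5)²/(2·16)+(-247/6))/100000 = -5263/15000000 rad
Load 4 — point force P=17 kN at a=32/3 m (b=L-a=16/3):
  θ_4 = -Pb(L²-b²-3x²)/(6LEI)  [x≤a] = -17·(16/3)·(16²-(16/3)²-3·(16/5)²)/(6·16·100000) = -11764/6328125 rad
Superposition: θ = Σ θ_i = -1104661/405000000 rad ≈ -0.002728 rad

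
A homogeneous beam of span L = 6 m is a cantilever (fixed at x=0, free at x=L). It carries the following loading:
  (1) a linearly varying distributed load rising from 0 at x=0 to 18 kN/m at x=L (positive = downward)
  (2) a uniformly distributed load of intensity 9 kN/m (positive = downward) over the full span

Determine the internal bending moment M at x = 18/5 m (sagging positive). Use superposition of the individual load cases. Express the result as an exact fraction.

M(18/5) = -8856/125 kN·m

Load 1 — triangular load w₀=18 kN/m (0→w₀ over full span):
  M_1 = w₀Lx/2 - w₀L²/3 - w₀x³/(6L) = 18·6·(18/5)/2 - 18·6²/3 - 18·(18/5)³/(6·6) = -5616/125 kN·m
Load 2 — uniform load w=9 kN/m over full span:
  M_2 = -w(L-x)²/2 = -9·(6-(18/5))²/2 = -648/25 kN·m
Superposition: M = Σ M_i = -8856/125 kN·m ≈ -70.848000 kN·m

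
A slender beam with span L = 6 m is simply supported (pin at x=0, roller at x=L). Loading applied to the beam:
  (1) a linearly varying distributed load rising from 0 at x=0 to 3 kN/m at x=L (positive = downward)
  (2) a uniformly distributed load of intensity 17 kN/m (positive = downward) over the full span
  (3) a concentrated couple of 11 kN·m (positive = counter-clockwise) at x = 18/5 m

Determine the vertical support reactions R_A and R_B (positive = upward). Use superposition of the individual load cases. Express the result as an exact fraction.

Load 1 — triangular load w₀=3 kN/m (0→w₀ over full span):
  R_A = w₀L/6 = 3·6/6 = 3 kN
  R_B = w₀L/3 = 3·6/3 = 6 kN
Load 2 — uniform load w=17 kN/m over full span:
  R_A = wL/2 = 17·6/2 = 51 kN
  R_B = wL/2 = 17·6/2 = 51 kN
Load 3 — applied couple M₀=11 kN·m at a=18/5 m (b=L-a=12/5):
  R_A = M₀/L = 11/6 kN
  R_B = -M₀/L = -11/6 kN
Superposition: R_A = 335/6 kN, R_B = 331/6 kN

R_A = 335/6 kN, R_B = 331/6 kN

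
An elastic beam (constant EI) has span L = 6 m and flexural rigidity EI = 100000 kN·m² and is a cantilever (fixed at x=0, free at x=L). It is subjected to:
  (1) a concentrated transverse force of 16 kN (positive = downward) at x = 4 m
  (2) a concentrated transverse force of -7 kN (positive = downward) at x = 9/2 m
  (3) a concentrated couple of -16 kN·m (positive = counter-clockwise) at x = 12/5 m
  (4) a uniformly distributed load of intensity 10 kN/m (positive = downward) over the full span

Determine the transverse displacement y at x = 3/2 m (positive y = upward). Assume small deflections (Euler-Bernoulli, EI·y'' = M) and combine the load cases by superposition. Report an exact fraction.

y(3/2) = -14103/6400000 m

Load 1 — point force P=16 kN at a=4 m (b=L-a=2):
  y_1 = -Px²(3a-x)/(6EI)  [x≤a] = -16·(3/2)²·(3·4-(3/2))/(6·100000) = -63/100000 m
Load 2 — point force P=-7 kN at a=9/2 m (b=L-a=3/2):
  y_2 = -Px²(3a-x)/(6EI)  [x≤a] = -(-7)·(3/2)²·(3·(9/2)-(3/2))/(6·100000) = 63/200000 m
Load 3 — applied couple M₀=-16 kN·m at a=12/5 m (b=L-a=18/5):
  y_3 = M₀x²/(2EI)  [x≤a] = (-16)·(3/2)²/(2·100000) = -9/50000 m
Load 4 — uniform load w=10 kN/m over full span:
  y_4 = -wx²(x²-4Lx+6L²)/(24EI) = -10·(3/2)²·((3/2)²-4·6·(3/2)+6·6²)/(24·100000) = -2187/1280000 m
Superposition: y = Σ y_i = -14103/6400000 m ≈ -0.002204 m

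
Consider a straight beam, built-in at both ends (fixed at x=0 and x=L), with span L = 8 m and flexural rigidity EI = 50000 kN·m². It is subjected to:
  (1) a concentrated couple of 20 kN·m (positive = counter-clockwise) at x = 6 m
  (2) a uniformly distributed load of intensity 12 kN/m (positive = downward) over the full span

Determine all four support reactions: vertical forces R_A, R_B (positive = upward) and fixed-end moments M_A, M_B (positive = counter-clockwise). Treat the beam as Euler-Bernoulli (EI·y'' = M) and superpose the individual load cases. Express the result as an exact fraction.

Load 1 — applied couple M₀=20 kN·m at a=6 m (b=L-a=2):
  R_A = 6M₀ab/L³ = 6·20·6·2/8³ = 45/16 kN
  M_A = M₀b(2a-b)/L² = 20·2·(2·6-2)/8² = 25/4 kN·m
  R_B = -6M₀ab/L³ = -6·20·6·2/8³ = -45/16 kN
  M_B = M₀a(2b-a)/L² = 20·6·(2·2-6)/8² = -15/4 kN·m
Load 2 — uniform load w=12 kN/m over full span:
  R_A = wL/2 = 12·8/2 = 48 kN
  M_A = wL²/12 = 12·8²/12 = 64 kN·m
  R_B = wL/2 = 12·8/2 = 48 kN
  M_B = -wL²/12 = -12·8²/12 = -64 kN·m
Superposition: R_A = 813/16 kN, M_A = 281/4 kN·m, R_B = 723/16 kN, M_B = -271/4 kN·m

R_A = 813/16 kN, M_A = 281/4 kN·m, R_B = 723/16 kN, M_B = -271/4 kN·m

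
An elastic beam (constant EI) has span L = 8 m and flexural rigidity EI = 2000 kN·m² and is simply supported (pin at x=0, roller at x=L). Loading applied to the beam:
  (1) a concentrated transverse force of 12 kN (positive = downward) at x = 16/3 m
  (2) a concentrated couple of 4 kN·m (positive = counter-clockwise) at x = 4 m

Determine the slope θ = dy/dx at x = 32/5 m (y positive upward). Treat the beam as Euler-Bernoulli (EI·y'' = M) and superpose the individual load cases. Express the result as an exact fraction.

Load 1 — point force P=12 kN at a=16/3 m (b=L-a=8/3):
  θ_1 = -Pa(2L²-6Lx+3x²+a²)/(6LEI)  [x>a] = -12·(16/3)·(2·8²-6·8·(32/5)+3·(32/5)²+(16/3)²)/(6·8·2000) = 1568/84375 rad
Load 2 — applied couple M₀=4 kN·m at a=4 m (b=L-a=4):
  θ_2 = (M₀x²/(2L)-M₀(x-a)+C₁)/EI  [x>a] with C₁=M₀(3b²-L²)/(6L)=-4/3 = (4·(32/5)²/(2·8)-4·((32/5)-4)+(-4/3))/2000 = -13/37500 rad
Superposition: θ = Σ θ_i = 1231/67500 rad ≈ 0.018237 rad

θ(32/5) = 1231/67500 rad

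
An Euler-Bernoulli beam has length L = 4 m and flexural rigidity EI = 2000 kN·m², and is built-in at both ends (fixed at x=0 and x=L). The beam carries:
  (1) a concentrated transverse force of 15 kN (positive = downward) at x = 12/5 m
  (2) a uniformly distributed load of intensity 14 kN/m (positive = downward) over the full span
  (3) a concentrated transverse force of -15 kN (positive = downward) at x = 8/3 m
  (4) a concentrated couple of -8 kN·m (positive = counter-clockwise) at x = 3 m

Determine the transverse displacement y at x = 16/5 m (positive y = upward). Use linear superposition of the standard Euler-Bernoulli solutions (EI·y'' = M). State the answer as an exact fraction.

Load 1 — point force P=15 kN at a=12/5 m (b=L-a=8/5):
  y_1 = -Pa²(L-x)²(3bL-(3b+a)(L-x))/(6L³EI)  [x>a] = -15·(12/5)²·(4-(16/5))²·(3·(8/5)·4-(3·(8/5)+(12/5))·(4-(16/5)))/(6·4³·2000) = -378/390625 m
Load 2 — uniform load w=14 kN/m over full span:
  y_2 = -wx²(L-x)²/(24EI) = -14·(16/5)²·(4-(16/5))²/(24·2000) = -448/234375 m
Load 3 — point force P=-15 kN at a=8/3 m (b=L-a=4/3):
  y_3 = -Pa²(L-x)²(3bL-(3b+a)(L-x))/(6L³EI)  [x>a] = -(-15)·(8/3)²·(4-(16/5))²·(3·(4/3)·4-(3·(4/3)+(8/3))·(4-(16/5)))/(6·4³·2000) = 16/16875 m
Load 4 — applied couple M₀=-8 kN·m at a=3 m (b=L-a=1):
  y_4 = (R_Ax³/6 - M_Ax²/2 - M₀(x-a)²/2)/EI  [x>a] with R_A=-9/4, M_A=-5/2 = ((-9/4)·(16/5)³/6 - (-5/2)·(16/5)²/2 - (-8)·((16/5)-3)²/2)/2000 = 21/62500 m
Superposition: y = Σ y_i = -67289/42187500 m ≈ -0.001595 m

y(16/5) = -67289/42187500 m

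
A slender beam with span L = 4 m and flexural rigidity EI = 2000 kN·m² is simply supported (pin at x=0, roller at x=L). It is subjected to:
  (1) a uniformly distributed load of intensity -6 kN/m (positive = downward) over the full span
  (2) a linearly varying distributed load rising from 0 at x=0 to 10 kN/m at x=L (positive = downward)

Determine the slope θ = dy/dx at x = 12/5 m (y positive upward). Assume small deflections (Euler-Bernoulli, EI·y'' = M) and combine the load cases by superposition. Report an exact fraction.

Load 1 — uniform load w=-6 kN/m over full span:
  θ_1 = -w(L³-6Lx²+4x³)/(24EI) = -(-6)·(4³-6·4·(12/5)²+4·(12/5)³)/(24·2000) = -37/15625 rad
Load 2 — triangular load w₀=10 kN/m (0→w₀ over full span):
  θ_2 = -w₀(7L⁴-30L²x²+15x⁴)/(360LEI) = -10·(7·4⁴-30·4²·(12/5)²+15·(12/5)⁴)/(360·4·2000) = 232/140625 rad
Superposition: θ = Σ θ_i = -101/140625 rad ≈ -0.000718 rad

θ(12/5) = -101/140625 rad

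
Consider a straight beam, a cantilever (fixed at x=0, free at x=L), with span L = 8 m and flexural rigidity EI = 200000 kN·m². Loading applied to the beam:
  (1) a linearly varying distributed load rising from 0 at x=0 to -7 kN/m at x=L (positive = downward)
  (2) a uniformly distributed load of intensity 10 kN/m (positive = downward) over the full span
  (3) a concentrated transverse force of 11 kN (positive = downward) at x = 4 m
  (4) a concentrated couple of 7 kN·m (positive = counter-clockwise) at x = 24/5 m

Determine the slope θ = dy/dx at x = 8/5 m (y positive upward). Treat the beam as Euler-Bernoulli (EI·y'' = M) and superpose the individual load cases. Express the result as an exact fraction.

Load 1 — triangular load w₀=-7 kN/m (0→w₀ over full span):
  θ_1 = (w₀Lx²/4-w₀L²x/3-w₀x⁴/(24L))/EI = ((-7)·8·(8/5)²/4-(-7)·8²·(8/5)/3-(-7)·(8/5)⁴/(24·8))/200000 = 5957/5859375 rad
Load 2 — uniform load w=10 kN/m over full span:
  θ_2 = -wx(x²-3Lx+3L²)/(6EI) = -10·(8/5)·((8/5)²-3·8·(8/5)+3·8²)/(6·200000) = -488/234375 rad
Load 3 — point force P=11 kN at a=4 m (b=L-a=4):
  θ_3 = -Px(2a-x)/(2EI)  [x≤a] = -11·(8/5)·(2·4-(8/5))/(2·200000) = -22/78125 rad
Load 4 — applied couple M₀=7 kN·m at a=24/5 m (b=L-a=16/5):
  θ_4 = M₀x/EI  [x≤a] = 7·(8/5)/200000 = 7/125000 rad
Superposition: θ = Σ θ_i = -20173/15625000 rad ≈ -0.001291 rad

θ(8/5) = -20173/15625000 rad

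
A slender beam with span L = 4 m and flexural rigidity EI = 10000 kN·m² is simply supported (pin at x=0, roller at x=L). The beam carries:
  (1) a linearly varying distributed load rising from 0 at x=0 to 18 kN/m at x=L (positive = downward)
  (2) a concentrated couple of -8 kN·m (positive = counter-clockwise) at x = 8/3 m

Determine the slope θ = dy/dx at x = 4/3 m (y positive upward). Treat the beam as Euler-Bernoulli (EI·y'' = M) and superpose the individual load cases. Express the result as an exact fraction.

Load 1 — triangular load w₀=18 kN/m (0→w₀ over full span):
  θ_1 = -w₀(7L⁴-30L²x²+15x⁴)/(360LEI) = -18·(7·4⁴-30·4²·(4/3)²+15·(4/3)⁴)/(360·4·10000) = -104/84375 rad
Load 2 — applied couple M₀=-8 kN·m at a=8/3 m (b=L-a=4/3):
  θ_2 = (M₀x²/(2L)+C₁)/EI  [x≤a] with C₁=M₀(3b²-L²)/(6L)=32/9 = ((-8)·(4/3)²/(2·4)+(32/9))/10000 = 1/5625 rad
Superposition: θ = Σ θ_i = -89/84375 rad ≈ -0.001055 rad

θ(4/3) = -89/84375 rad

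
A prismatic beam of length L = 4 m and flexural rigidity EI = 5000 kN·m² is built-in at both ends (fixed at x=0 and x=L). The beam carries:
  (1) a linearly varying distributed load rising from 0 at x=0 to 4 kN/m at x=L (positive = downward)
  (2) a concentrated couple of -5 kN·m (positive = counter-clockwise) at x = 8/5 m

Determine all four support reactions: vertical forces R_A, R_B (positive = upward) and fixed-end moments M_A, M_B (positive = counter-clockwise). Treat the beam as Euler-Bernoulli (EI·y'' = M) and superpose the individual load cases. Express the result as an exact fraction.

Load 1 — triangular load w₀=4 kN/m (0→w₀ over full span):
  R_A = 3w₀L/20 = 3·4·4/20 = 12/5 kN
  M_A = w₀L²/30 = 4·4²/30 = 32/15 kN·m
  R_B = 7w₀L/20 = 7·4·4/20 = 28/5 kN
  M_B = -w₀L²/20 = -4·4²/20 = -16/5 kN·m
Load 2 — applied couple M₀=-5 kN·m at a=8/5 m (b=L-a=12/5):
  R_A = 6M₀ab/L³ = 6·(-5)·(8/5)·(12/5)/4³ = -9/5 kN
  M_A = M₀b(2a-b)/L² = (-5)·(12/5)·(2·(8/5)-(12/5))/4² = -3/5 kN·m
  R_B = -6M₀ab/L³ = -6·(-5)·(8/5)·(12/5)/4³ = 9/5 kN
  M_B = M₀a(2b-a)/L² = (-5)·(8/5)·(2·(12/5)-(8/5))/4² = -8/5 kN·m
Superposition: R_A = 3/5 kN, M_A = 23/15 kN·m, R_B = 37/5 kN, M_B = -24/5 kN·m

R_A = 3/5 kN, M_A = 23/15 kN·m, R_B = 37/5 kN, M_B = -24/5 kN·m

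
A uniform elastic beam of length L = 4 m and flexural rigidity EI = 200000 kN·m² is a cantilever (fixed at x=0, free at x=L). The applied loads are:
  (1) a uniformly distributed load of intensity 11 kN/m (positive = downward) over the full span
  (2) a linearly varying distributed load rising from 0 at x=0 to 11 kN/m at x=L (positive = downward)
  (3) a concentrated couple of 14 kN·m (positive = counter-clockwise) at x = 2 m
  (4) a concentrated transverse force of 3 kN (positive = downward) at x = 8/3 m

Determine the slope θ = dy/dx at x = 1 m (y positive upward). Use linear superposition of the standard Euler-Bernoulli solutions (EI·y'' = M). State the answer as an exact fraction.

θ(1) = -10379/19200000 rad

Load 1 — uniform load w=11 kN/m over full span:
  θ_1 = -wx(x²-3Lx+3L²)/(6EI) = -11·1·(1²-3·4·1+3·4²)/(6·200000) = -407/1200000 rad
Load 2 — triangular load w₀=11 kN/m (0→w₀ over full span):
  θ_2 = (w₀Lx²/4-w₀L²x/3-w₀x⁴/(24L))/EI = (11·4·1²/4-11·4²·1/3-11·1⁴/(24·4))/200000 = -1529/6400000 rad
Load 3 — applied couple M₀=14 kN·m at a=2 m (b=L-a=2):
  θ_3 = M₀x/EI  [x≤a] = 14·1/200000 = 7/100000 rad
Load 4 — point force P=3 kN at a=8/3 m (b=L-a=4/3):
  θ_4 = -Px(2a-x)/(2EI)  [x≤a] = -3·1·(2·(8/3)-1)/(2·200000) = -13/400000 rad
Superposition: θ = Σ θ_i = -10379/19200000 rad ≈ -0.000541 rad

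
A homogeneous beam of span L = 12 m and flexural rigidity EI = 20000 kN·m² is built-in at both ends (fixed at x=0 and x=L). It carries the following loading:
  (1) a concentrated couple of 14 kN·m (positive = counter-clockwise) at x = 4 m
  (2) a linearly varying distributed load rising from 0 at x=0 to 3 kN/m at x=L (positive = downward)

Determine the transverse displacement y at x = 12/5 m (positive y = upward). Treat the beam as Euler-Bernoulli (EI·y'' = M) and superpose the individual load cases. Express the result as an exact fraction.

y(12/5) = -12506/9765625 m

Load 1 — applied couple M₀=14 kN·m at a=4 m (b=L-a=8):
  y_1 = (R_Ax³/6 - M_Ax²/2)/EI  [x≤a] with R_A=14/9, M_A=0 = ((14/9)·(12/5)³/6 - 0·(12/5)²/2)/20000 = 14/78125 m
Load 2 — triangular load w₀=3 kN/m (0→w₀ over full span):
  y_2 = -w₀x²(L-x)²(x+2L)/(120LEI) = -3·(12/5)²·(12-(12/5))²·((12/5)+2·12)/(120·12·20000) = -14256/9765625 m
Superposition: y = Σ y_i = -12506/9765625 m ≈ -0.001281 m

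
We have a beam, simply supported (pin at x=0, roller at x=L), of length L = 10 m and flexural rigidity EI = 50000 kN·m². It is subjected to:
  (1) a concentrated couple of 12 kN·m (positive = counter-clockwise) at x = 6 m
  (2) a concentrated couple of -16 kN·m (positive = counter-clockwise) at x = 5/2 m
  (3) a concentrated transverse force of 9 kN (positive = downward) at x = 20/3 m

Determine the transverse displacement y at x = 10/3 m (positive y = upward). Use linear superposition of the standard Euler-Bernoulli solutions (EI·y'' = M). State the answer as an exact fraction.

y(10/3) = -2251/506250 m

Load 1 — applied couple M₀=12 kN·m at a=6 m (b=L-a=4):
  y_1 = (M₀x³/(6L)+C₁x)/EI  [x≤a] with C₁=M₀(3b²-L²)/(6L)=-52/5 = (12·(10/3)³/(6·10)+(-52/5)·(10/3))/50000 = -46/84375 m
Load 2 — applied couple M₀=-16 kN·m at a=5/2 m (b=L-a=15/2):
  y_2 = (M₀x³/(6L)-M₀(x-a)²/2+C₁x)/EI  [x>a] with C₁=M₀(3b²-L²)/(6L)=-55/3 = ((-16)·(10/3)³/(6·10)-(-16)·((10/3)-(5/2))²/2+(-55/3)·(10/3))/50000 = -53/40500 m
Load 3 — point force P=9 kN at a=20/3 m (b=L-a=10/3):
  y_3 = -Pbx(L²-b²-x²)/(6LEI)  [x≤a] = -9·(10/3)·(10/3)·(10²-(10/3)²-(10/3)²)/(6·10·50000) = -7/2700 m
Superposition: y = Σ y_i = -2251/506250 m ≈ -0.004446 m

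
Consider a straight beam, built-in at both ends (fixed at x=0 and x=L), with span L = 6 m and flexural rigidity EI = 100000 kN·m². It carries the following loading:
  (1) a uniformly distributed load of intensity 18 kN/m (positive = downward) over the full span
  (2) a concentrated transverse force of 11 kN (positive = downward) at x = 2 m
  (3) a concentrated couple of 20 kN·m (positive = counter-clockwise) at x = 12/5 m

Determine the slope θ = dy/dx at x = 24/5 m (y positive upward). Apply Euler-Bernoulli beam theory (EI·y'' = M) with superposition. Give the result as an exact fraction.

Load 1 — uniform load w=18 kN/m over full span:
  θ_1 = -wx(L-x)(L-2x)/(12EI) = -18·(24/5)·(6-(24/5))·(6-2·(24/5))/(12·100000) = 243/781250 rad
Load 2 — point force P=11 kN at a=2 m (b=L-a=4):
  θ_2 = Pa²(L-x)(2bL-(3b+a)(L-x))/(2L³EI)  [x>a] = 11·2²·(6-(24/5))·(2·4·6-(3·4+2)·(6-(24/5)))/(2·6³·100000) = 143/3750000 rad
Load 3 — applied couple M₀=20 kN·m at a=12/5 m (b=L-a=18/5):
  θ_3 = (R_Ax²/2 - M_Ax - M₀(x-a))/EI  [x>a] with R_A=24/5, M_A=12/5 = ((24/5)·(24/5)²/2 - (12/5)·(24/5) - 20·((24/5)-(12/5)))/100000 = -33/781250 rad
Superposition: θ = Σ θ_i = 1151/3750000 rad ≈ 0.000307 rad

θ(24/5) = 1151/3750000 rad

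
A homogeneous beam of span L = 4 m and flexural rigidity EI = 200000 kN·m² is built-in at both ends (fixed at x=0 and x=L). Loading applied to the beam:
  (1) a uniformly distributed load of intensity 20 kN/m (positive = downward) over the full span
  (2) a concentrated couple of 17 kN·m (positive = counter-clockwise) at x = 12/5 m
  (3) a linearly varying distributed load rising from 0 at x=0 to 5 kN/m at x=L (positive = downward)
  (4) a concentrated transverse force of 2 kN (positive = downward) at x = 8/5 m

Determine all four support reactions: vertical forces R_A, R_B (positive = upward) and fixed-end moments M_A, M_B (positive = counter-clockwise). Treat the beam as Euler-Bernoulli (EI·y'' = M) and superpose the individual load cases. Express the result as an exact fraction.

R_A = 6302/125 kN, M_A = 13472/375 kN·m, R_B = 5198/125 kN, M_B = -11023/375 kN·m

Load 1 — uniform load w=20 kN/m over full span:
  R_A = wL/2 = 20·4/2 = 40 kN
  M_A = wL²/12 = 20·4²/12 = 80/3 kN·m
  R_B = wL/2 = 20·4/2 = 40 kN
  M_B = -wL²/12 = -20·4²/12 = -80/3 kN·m
Load 2 — applied couple M₀=17 kN·m at a=12/5 m (b=L-a=8/5):
  R_A = 6M₀ab/L³ = 6·17·(12/5)·(8/5)/4³ = 153/25 kN
  M_A = M₀b(2a-b)/L² = 17·(8/5)·(2·(12/5)-(8/5))/4² = 136/25 kN·m
  R_B = -6M₀ab/L³ = -6·17·(12/5)·(8/5)/4³ = -153/25 kN
  M_B = M₀a(2b-a)/L² = 17·(12/5)·(2·(8/5)-(12/5))/4² = 51/25 kN·m
Load 3 — triangular load w₀=5 kN/m (0→w₀ over full span):
  R_A = 3w₀L/20 = 3·5·4/20 = 3 kN
  M_A = w₀L²/30 = 5·4²/30 = 8/3 kN·m
  R_B = 7w₀L/20 = 7·5·4/20 = 7 kN
  M_B = -w₀L²/20 = -5·4²/20 = -4 kN·m
Load 4 — point force P=2 kN at a=8/5 m (b=L-a=12/5):
  R_A = Pb²(3a+b)/L³ = 2·(12/5)²·(3·(8/5)+(12/5))/4³ = 162/125 kN
  M_A = Pab²/L² = 2·(8/5)·(12/5)²/4² = 144/125 kN·m
  R_B = Pa²(a+3b)/L³ = 2·(8/5)²·((8/5)+3·(12/5))/4³ = 88/125 kN
  M_B = -Pa²b/L² = -2·(8/5)²·(12/5)/4² = -96/125 kN·m
Superposition: R_A = 6302/125 kN, M_A = 13472/375 kN·m, R_B = 5198/125 kN, M_B = -11023/375 kN·m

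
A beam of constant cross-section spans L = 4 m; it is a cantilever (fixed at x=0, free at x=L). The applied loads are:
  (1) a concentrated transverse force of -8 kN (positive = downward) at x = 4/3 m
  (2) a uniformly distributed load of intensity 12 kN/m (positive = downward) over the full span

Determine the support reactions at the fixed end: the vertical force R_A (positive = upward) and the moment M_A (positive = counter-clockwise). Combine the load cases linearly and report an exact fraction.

Load 1 — point force P=-8 kN at a=4/3 m (b=L-a=8/3):
  R_A = P = (-8) = -8 kN
  M_A = Pa = (-8)·(4/3) = -32/3 kN·m
Load 2 — uniform load w=12 kN/m over full span:
  R_A = wL = 12·4 = 48 kN
  M_A = wL²/2 = 12·4²/2 = 96 kN·m
Superposition: R_A = 40 kN, M_A = 256/3 kN·m

R_A = 40 kN, M_A = 256/3 kN·m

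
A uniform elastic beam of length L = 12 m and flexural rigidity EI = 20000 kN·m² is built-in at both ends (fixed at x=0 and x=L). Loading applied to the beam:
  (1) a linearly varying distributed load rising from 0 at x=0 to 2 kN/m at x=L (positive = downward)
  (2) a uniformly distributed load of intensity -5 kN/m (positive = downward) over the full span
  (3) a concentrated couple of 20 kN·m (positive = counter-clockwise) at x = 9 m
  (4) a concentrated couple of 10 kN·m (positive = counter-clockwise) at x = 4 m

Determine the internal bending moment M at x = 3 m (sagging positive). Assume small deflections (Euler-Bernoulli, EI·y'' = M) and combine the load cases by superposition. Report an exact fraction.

M(3) = -521/120 kN·m

Load 1 — triangular load w₀=2 kN/m (0→w₀ over full span):
  M_1 = 3w₀Lx/20 - w₀L²/30 - w₀x³/(6L) = 3·2·12·3/20 - 2·12²/30 - 2·3³/(6·12) = 9/20 kN·m
Load 2 — uniform load w=-5 kN/m over full span:
  M_2 = wLx/2 - wL²/12 - wx²/2 = (-5)·12·3/2 - (-5)·12²/12 - (-5)·3²/2 = -15/2 kN·m
Load 3 — applied couple M₀=20 kN·m at a=9 m (b=L-a=3):
  M_3 = R_Ax - M_A  [x≤a] with R_A=15/8, M_A=25/4 = (15/8)·3 - (25/4) = -5/8 kN·m
Load 4 — applied couple M₀=10 kN·m at a=4 m (b=L-a=8):
  M_4 = R_Ax - M_A  [x≤a] with R_A=10/9, M_A=0 = (10/9)·3 - 0 = 10/3 kN·m
Superposition: M = Σ M_i = -521/120 kN·m ≈ -4.341667 kN·m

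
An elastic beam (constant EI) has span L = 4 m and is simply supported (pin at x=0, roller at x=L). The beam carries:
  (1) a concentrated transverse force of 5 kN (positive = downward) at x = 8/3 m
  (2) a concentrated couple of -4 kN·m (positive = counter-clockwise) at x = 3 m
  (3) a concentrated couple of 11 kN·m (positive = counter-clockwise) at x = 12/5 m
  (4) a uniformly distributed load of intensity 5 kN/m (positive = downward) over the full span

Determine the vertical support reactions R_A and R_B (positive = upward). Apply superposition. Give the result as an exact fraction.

R_A = 161/12 kN, R_B = 139/12 kN

Load 1 — point force P=5 kN at a=8/3 m (b=L-a=4/3):
  R_A = Pb/L = 5·(4/3)/4 = 5/3 kN
  R_B = Pa/L = 5·(8/3)/4 = 10/3 kN
Load 2 — applied couple M₀=-4 kN·m at a=3 m (b=L-a=1):
  R_A = M₀/L = (-4)/4 = -1 kN
  R_B = -M₀/L = -(-4)/4 = 1 kN
Load 3 — applied couple M₀=11 kN·m at a=12/5 m (b=L-a=8/5):
  R_A = M₀/L = 11/4 kN
  R_B = -M₀/L = -11/4 kN
Load 4 — uniform load w=5 kN/m over full span:
  R_A = wL/2 = 5·4/2 = 10 kN
  R_B = wL/2 = 5·4/2 = 10 kN
Superposition: R_A = 161/12 kN, R_B = 139/12 kN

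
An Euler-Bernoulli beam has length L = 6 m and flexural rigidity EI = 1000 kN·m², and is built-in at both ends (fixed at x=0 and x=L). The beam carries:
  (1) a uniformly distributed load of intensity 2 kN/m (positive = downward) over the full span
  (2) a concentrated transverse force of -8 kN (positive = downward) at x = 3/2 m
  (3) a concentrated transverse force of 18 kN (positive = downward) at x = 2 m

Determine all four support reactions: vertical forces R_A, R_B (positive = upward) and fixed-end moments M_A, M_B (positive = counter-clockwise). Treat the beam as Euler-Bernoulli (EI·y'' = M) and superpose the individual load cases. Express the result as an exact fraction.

R_A = 151/12 kN, M_A = 61/4 kN·m, R_B = 113/12 kN, M_B = -47/4 kN·m

Load 1 — uniform load w=2 kN/m over full span:
  R_A = wL/2 = 2·6/2 = 6 kN
  M_A = wL²/12 = 2·6²/12 = 6 kN·m
  R_B = wL/2 = 2·6/2 = 6 kN
  M_B = -wL²/12 = -2·6²/12 = -6 kN·m
Load 2 — point force P=-8 kN at a=3/2 m (b=L-a=9/2):
  R_A = Pb²(3a+b)/L³ = (-8)·(9/2)²·(3·(3/2)+(9/2))/6³ = -27/4 kN
  M_A = Pab²/L² = (-8)·(3/2)·(9/2)²/6² = -27/4 kN·m
  R_B = Pa²(a+3b)/L³ = (-8)·(3/2)²·((3/2)+3·(9/2))/6³ = -5/4 kN
  M_B = -Pa²b/L² = -(-8)·(3/2)²·(9/2)/6² = 9/4 kN·m
Load 3 — point force P=18 kN at a=2 m (b=L-a=4):
  R_A = Pb²(3a+b)/L³ = 18·4²·(3·2+4)/6³ = 40/3 kN
  M_A = Pab²/L² = 18·2·4²/6² = 16 kN·m
  R_B = Pa²(a+3b)/L³ = 18·2²·(2+3·4)/6³ = 14/3 kN
  M_B = -Pa²b/L² = -18·2²·4/6² = -8 kN·m
Superposition: R_A = 151/12 kN, M_A = 61/4 kN·m, R_B = 113/12 kN, M_B = -47/4 kN·m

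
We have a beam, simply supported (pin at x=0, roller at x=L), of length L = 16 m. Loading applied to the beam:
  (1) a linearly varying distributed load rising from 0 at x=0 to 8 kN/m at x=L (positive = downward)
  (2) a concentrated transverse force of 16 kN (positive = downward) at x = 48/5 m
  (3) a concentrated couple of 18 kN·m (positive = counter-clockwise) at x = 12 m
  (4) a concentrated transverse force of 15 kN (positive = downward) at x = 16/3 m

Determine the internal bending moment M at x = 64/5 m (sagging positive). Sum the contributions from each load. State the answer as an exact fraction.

Load 1 — triangular load w₀=8 kN/m (0→w₀ over full span):
  M_1 = w₀Lx/6 - w₀x³/(6L) = 8·16·(64/5)/6 - 8·(64/5)³/(6·16) = 12288/125 kN·m
Load 2 — point force P=16 kN at a=48/5 m (b=L-a=32/5):
  M_2 = Pa(L-x)/L  [x>a] = 16·(48/5)·(16-(64/5))/16 = 768/25 kN·m
Load 3 — applied couple M₀=18 kN·m at a=12 m (b=L-a=4):
  M_3 = M₀x/L - M₀  [x>a] = 18·(64/5)/16 - 18 = -18/5 kN·m
Load 4 — point force P=15 kN at a=16/3 m (b=L-a=32/3):
  M_4 = Pa(L-x)/L  [x>a] = 15·(16/3)·(16-(64/5))/16 = 16 kN·m
Superposition: M = Σ M_i = 17678/125 kN·m ≈ 141.424000 kN·m

M(64/5) = 17678/125 kN·m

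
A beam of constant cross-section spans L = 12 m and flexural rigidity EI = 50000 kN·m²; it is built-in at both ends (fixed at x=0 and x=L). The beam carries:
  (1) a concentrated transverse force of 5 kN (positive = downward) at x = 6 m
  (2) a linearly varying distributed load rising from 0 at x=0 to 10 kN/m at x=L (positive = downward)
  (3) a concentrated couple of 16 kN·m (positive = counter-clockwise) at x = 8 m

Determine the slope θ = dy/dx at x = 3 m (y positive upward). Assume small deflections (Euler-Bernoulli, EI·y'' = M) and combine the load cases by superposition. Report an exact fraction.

Load 1 — point force P=5 kN at a=6 m (b=L-a=6):
  θ_1 = -Pb²x(2aL-(3a+b)x)/(2L³EI)  [x≤a] = -5·6²·3·(2·6·12-(3·6+6)·3)/(2·12³·50000) = -9/40000 rad
Load 2 — triangular load w₀=10 kN/m (0→w₀ over full span):
  θ_2 = -w₀(2x(L-x)(L-2x)(x+2L)+x²(L-x)²)/(120LEI) = -10·(2·3·(12-3)·(12-2·3)·(3+2·12)+3²·(12-3)²)/(120·12·50000) = -1053/800000 rad
Load 3 — applied couple M₀=16 kN·m at a=8 m (b=L-a=4):
  θ_3 = (R_Ax²/2 - M_Ax)/EI  [x≤a] with R_A=16/9, M_A=16/3 = ((16/9)·3²/2 - (16/3)·3)/50000 = -1/6250 rad
Superposition: θ = Σ θ_i = -1361/800000 rad ≈ -0.001701 rad

θ(3) = -1361/800000 rad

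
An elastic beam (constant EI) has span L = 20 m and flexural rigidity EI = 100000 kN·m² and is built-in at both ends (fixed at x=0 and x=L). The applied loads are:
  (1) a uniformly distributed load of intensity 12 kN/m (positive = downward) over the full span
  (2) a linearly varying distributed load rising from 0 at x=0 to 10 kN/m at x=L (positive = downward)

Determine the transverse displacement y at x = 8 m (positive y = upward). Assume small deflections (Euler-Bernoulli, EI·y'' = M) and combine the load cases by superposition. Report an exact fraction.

Load 1 — uniform load w=12 kN/m over full span:
  y_1 = -wx²(L-x)²/(24EI) = -12·8²·(20-8)²/(24·100000) = -144/3125 m
Load 2 — triangular load w₀=10 kN/m (0→w₀ over full span):
  y_2 = -w₀x²(L-x)²(x+2L)/(120LEI) = -10·8²·(20-8)²·(8+2·20)/(120·20·100000) = -288/15625 m
Superposition: y = Σ y_i = -1008/15625 m ≈ -0.064512 m

y(8) = -1008/15625 m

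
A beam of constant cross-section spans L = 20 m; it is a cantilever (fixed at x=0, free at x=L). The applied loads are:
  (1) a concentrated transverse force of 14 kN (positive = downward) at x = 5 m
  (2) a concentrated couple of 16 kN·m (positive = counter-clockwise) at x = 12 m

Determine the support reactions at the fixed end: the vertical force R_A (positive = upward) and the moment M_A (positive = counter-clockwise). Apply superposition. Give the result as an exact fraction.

Load 1 — point force P=14 kN at a=5 m (b=L-a=15):
  R_A = P = 14 kN
  M_A = Pa = 14·5 = 70 kN·m
Load 2 — applied couple M₀=16 kN·m at a=12 m (b=L-a=8):
  R_A = 0 kN
  M_A = -M₀ = -16 kN·m
Superposition: R_A = 14 kN, M_A = 54 kN·m

R_A = 14 kN, M_A = 54 kN·m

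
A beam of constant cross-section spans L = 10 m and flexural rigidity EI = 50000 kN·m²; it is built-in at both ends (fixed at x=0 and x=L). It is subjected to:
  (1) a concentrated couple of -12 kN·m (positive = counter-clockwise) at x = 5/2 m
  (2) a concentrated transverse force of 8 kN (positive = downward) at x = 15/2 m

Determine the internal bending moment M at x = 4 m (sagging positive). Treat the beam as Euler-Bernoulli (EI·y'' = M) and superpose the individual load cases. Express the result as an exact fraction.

M(4) = 28/5 kN·m

Load 1 — applied couple M₀=-12 kN·m at a=5/2 m (b=L-a=15/2):
  M_1 = R_Ax - M_A - M₀  [x>a] with R_A=-27/20, M_A=9/4 = (-27/20)·4 - (9/4) - (-12) = 87/20 kN·m
Load 2 — point force P=8 kN at a=15/2 m (b=L-a=5/2):
  M_2 = Pb²(3a+b)x/L³ - Pab²/L²  [x≤a] = 8·(5/2)²·(3·(15/2)+(5/2))·4/10³ - 8·(15/2)·(5/2)²/10² = 5/4 kN·m
Superposition: M = Σ M_i = 28/5 kN·m ≈ 5.600000 kN·m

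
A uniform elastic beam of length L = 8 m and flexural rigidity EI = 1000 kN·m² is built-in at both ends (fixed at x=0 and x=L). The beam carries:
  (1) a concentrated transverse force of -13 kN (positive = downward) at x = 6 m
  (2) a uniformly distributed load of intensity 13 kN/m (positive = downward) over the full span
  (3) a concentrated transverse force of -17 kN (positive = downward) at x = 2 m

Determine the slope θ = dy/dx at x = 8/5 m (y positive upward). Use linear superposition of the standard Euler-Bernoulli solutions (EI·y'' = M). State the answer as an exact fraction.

Load 1 — point force P=-13 kN at a=6 m (b=L-a=2):
  θ_1 = -Pb²x(2aL-(3a+b)x)/(2L³EI)  [x≤a] = -(-13)·2²·(8/5)·(2·6·8-(3·6+2)·(8/5))/(2·8³·1000) = 13/2500 rad
Load 2 — uniform load w=13 kN/m over full span:
  θ_2 = -wx(L-x)(L-2x)/(12EI) = -13·(8/5)·(8-(8/5))·(8-2·(8/5))/(12·1000) = -832/15625 rad
Load 3 — point force P=-17 kN at a=2 m (b=L-a=6):
  θ_3 = -Pb²x(2aL-(3a+b)x)/(2L³EI)  [x≤a] = -(-17)·6²·(8/5)·(2·2·8-(3·2+6)·(8/5))/(2·8³·1000) = 153/12500 rad
Superposition: θ = Σ θ_i = -1119/31250 rad ≈ -0.035808 rad

θ(8/5) = -1119/31250 rad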